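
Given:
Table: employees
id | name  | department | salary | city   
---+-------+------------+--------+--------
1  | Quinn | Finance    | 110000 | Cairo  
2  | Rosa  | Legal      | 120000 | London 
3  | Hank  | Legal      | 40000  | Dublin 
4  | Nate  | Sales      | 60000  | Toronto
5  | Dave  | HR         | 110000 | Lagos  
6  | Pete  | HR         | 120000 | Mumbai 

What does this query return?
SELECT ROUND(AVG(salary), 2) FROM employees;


SUM(salary) = 560000
COUNT = 6
ROUND(AVG, 2) = ROUND(560000 / 6, 2) = 93333.33

93333.33


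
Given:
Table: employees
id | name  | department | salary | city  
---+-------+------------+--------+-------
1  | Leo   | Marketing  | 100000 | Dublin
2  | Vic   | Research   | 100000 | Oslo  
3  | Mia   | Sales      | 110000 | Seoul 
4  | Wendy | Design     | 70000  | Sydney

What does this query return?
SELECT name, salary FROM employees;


Projecting columns: name, salary

4 rows:
Leo, 100000
Vic, 100000
Mia, 110000
Wendy, 70000


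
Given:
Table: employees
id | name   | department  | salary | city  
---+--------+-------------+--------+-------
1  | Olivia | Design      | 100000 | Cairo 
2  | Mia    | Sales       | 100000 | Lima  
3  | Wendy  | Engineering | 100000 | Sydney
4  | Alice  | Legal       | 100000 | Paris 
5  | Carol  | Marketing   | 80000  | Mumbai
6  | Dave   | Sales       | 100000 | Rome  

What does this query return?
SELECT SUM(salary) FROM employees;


SUM(salary) = 100000 + 100000 + 100000 + 100000 + 80000 + 100000 = 580000

580000


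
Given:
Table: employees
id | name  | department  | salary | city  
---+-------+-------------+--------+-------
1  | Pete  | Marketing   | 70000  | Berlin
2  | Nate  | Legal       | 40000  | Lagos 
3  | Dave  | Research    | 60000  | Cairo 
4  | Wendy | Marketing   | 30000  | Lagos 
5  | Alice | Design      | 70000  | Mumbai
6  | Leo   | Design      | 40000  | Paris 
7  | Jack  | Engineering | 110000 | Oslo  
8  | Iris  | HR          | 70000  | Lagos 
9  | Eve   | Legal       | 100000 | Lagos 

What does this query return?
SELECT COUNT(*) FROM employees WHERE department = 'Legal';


Counting rows where department = 'Legal'
  Nate -> MATCH
  Eve -> MATCH


2


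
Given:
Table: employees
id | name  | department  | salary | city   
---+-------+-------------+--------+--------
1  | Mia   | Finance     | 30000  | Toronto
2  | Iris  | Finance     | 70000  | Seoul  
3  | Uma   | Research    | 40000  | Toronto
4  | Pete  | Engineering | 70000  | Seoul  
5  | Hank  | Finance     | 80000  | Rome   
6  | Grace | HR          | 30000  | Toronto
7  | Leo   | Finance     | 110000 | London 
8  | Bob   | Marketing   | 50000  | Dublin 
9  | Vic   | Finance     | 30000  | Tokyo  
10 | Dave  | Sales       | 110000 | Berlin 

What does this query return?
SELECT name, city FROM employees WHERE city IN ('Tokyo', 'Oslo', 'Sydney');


Filtering: city IN ('Tokyo', 'Oslo', 'Sydney')
Matching: 1 rows

1 rows:
Vic, Tokyo


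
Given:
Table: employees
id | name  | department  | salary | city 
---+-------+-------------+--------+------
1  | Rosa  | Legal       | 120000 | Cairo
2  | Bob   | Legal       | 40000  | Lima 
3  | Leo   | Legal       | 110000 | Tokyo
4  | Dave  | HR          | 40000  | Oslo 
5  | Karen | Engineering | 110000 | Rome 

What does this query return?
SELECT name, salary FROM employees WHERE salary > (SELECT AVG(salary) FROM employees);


Subquery: AVG(salary) = 84000.0
Filtering: salary > 84000.0
  Rosa (120000) -> MATCH
  Leo (110000) -> MATCH
  Karen (110000) -> MATCH


3 rows:
Rosa, 120000
Leo, 110000
Karen, 110000


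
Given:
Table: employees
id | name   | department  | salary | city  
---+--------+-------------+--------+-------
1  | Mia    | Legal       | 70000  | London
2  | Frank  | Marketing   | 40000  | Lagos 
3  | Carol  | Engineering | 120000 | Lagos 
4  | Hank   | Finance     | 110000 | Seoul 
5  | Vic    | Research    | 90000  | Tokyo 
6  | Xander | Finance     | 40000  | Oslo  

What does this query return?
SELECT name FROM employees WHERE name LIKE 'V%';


LIKE 'V%' matches names starting with 'V'
Matching: 1

1 rows:
Vic


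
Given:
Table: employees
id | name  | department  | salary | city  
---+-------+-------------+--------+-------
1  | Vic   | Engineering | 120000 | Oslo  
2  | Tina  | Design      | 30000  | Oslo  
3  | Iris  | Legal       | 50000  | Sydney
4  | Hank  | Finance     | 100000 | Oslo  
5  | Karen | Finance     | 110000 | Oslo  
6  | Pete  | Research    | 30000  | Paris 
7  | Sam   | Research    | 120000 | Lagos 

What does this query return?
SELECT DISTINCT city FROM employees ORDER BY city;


All 'city' values (row order): Oslo, Oslo, Sydney, Oslo, Oslo, Paris, Lagos
Removing duplicates leaves 4 unique value(s).

4 values:
Lagos
Oslo
Paris
Sydney


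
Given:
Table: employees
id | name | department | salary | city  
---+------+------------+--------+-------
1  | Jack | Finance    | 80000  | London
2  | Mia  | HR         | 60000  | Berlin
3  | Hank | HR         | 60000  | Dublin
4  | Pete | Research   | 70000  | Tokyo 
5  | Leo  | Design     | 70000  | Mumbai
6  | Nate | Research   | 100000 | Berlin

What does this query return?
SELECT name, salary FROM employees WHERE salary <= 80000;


Filtering: salary <= 80000
Matching: 5 rows

5 rows:
Jack, 80000
Mia, 60000
Hank, 60000
Pete, 70000
Leo, 70000


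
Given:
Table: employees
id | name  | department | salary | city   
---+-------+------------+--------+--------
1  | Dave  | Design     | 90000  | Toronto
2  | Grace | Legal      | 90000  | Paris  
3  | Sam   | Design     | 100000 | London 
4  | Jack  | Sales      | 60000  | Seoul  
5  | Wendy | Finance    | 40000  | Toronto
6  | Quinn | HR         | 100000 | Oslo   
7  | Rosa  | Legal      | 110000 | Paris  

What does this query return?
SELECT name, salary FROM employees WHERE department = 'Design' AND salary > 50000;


Filtering: department = 'Design' AND salary > 50000
Matching: 2 rows

2 rows:
Dave, 90000
Sam, 100000


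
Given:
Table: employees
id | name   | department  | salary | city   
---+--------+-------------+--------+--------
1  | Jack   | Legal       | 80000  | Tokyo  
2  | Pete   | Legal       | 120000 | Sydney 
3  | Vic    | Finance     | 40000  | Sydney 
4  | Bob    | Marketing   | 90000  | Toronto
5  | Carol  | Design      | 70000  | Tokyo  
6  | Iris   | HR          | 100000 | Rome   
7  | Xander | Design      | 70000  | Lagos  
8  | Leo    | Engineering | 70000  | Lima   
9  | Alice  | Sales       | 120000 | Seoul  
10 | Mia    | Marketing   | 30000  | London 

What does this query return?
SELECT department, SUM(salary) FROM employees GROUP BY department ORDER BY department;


Summing salary within each department:
  Design: 70000 + 70000 = 140000
  Engineering: 70000 = 70000
  Finance: 40000 = 40000
  HR: 100000 = 100000
  Legal: 80000 + 120000 = 200000
  Marketing: 90000 + 30000 = 120000
  Sales: 120000 = 120000


7 groups:
Design, 140000
Engineering, 70000
Finance, 40000
HR, 100000
Legal, 200000
Marketing, 120000
Sales, 120000


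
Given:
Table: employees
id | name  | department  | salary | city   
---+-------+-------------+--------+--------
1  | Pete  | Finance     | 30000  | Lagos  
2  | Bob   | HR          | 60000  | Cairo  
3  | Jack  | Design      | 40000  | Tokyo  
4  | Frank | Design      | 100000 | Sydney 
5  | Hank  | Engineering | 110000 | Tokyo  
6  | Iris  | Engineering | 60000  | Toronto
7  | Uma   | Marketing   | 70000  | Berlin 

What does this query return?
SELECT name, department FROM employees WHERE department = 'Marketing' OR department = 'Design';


Filtering: department = 'Marketing' OR 'Design'
Matching: 3 rows

3 rows:
Jack, Design
Frank, Design
Uma, Marketing


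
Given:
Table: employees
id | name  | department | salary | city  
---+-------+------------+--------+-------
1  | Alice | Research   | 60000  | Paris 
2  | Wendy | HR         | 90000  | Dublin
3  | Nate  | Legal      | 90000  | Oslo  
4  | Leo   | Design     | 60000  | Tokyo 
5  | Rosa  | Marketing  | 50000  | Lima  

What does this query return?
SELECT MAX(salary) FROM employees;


Salaries: 60000, 90000, 90000, 60000, 50000
MAX = 90000

90000


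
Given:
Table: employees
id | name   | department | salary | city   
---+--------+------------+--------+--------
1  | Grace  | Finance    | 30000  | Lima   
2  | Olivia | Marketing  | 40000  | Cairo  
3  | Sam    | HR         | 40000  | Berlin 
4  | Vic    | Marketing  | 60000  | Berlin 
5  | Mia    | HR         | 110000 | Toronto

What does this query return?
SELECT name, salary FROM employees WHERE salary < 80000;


Filtering: salary < 80000
Matching: 4 rows

4 rows:
Grace, 30000
Olivia, 40000
Sam, 40000
Vic, 60000


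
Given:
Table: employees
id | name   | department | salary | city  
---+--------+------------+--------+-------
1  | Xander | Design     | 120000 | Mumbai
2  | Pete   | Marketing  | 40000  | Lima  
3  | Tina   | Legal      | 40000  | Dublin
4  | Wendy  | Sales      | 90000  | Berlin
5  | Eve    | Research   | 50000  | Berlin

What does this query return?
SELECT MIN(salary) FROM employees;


Salaries: 120000, 40000, 40000, 90000, 50000
MIN = 40000

40000


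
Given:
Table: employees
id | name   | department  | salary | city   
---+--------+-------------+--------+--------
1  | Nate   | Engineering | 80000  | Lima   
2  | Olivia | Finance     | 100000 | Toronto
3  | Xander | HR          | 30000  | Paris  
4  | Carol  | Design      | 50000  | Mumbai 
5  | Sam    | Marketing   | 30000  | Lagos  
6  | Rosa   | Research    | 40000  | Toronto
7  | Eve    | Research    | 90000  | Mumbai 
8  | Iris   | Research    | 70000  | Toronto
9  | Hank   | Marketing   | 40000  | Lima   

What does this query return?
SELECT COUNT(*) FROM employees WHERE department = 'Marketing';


Counting rows where department = 'Marketing'
  Sam -> MATCH
  Hank -> MATCH


2


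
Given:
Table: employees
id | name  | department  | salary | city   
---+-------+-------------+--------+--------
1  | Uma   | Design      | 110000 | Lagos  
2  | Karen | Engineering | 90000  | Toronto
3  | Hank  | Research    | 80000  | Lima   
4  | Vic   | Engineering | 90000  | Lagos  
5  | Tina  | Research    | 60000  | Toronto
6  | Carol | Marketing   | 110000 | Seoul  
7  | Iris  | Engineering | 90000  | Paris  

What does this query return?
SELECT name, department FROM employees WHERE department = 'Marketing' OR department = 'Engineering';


Filtering: department = 'Marketing' OR 'Engineering'
Matching: 4 rows

4 rows:
Karen, Engineering
Vic, Engineering
Carol, Marketing
Iris, Engineering


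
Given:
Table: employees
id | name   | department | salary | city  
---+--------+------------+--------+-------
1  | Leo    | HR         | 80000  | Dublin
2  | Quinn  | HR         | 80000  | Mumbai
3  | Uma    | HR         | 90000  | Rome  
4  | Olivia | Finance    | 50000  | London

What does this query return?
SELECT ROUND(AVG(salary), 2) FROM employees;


SUM(salary) = 300000
COUNT = 4
ROUND(AVG, 2) = ROUND(300000 / 4, 2) = 75000.0

75000.0


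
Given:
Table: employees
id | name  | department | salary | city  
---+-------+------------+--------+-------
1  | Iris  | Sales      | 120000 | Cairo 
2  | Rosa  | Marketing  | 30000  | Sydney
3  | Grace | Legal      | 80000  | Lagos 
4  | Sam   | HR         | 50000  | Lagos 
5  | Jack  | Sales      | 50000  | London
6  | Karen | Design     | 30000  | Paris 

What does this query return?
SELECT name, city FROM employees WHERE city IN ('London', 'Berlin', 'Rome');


Filtering: city IN ('London', 'Berlin', 'Rome')
Matching: 1 rows

1 rows:
Jack, London


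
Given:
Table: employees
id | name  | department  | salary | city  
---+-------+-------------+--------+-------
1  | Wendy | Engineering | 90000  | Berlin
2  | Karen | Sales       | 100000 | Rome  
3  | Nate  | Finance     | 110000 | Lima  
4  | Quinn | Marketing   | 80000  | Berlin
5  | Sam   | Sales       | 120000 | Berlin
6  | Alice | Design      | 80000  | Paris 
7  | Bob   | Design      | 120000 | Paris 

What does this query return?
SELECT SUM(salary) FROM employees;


SUM(salary) = 90000 + 100000 + 110000 + 80000 + 120000 + 80000 + 120000 = 700000

700000


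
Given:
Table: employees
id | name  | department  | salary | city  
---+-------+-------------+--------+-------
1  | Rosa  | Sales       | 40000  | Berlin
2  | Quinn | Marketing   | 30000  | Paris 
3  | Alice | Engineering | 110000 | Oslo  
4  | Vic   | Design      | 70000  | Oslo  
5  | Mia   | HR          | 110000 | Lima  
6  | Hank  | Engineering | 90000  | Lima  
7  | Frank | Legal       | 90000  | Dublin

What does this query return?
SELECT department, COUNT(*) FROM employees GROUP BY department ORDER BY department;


Assigning each row to its department group:
  Rosa -> Sales
  Quinn -> Marketing
  Alice -> Engineering
  Vic -> Design
  Mia -> HR
  Hank -> Engineering
  Frank -> Legal


6 groups:
Design, 1
Engineering, 2
HR, 1
Legal, 1
Marketing, 1
Sales, 1


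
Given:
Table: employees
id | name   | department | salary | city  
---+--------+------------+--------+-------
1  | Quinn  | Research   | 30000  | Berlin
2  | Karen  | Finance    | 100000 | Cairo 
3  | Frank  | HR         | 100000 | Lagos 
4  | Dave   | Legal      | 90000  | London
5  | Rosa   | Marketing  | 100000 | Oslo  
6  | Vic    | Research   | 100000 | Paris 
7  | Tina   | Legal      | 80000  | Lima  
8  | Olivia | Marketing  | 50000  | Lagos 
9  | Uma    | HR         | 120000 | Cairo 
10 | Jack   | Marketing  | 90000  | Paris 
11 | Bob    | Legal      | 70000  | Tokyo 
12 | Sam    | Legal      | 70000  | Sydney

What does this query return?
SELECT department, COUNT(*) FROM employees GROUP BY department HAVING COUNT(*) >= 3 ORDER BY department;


Groups with count >= 3:
  Legal: 4 -> PASS
  Marketing: 3 -> PASS
  Finance: 1 -> filtered out
  HR: 2 -> filtered out
  Research: 2 -> filtered out


2 groups:
Legal, 4
Marketing, 3


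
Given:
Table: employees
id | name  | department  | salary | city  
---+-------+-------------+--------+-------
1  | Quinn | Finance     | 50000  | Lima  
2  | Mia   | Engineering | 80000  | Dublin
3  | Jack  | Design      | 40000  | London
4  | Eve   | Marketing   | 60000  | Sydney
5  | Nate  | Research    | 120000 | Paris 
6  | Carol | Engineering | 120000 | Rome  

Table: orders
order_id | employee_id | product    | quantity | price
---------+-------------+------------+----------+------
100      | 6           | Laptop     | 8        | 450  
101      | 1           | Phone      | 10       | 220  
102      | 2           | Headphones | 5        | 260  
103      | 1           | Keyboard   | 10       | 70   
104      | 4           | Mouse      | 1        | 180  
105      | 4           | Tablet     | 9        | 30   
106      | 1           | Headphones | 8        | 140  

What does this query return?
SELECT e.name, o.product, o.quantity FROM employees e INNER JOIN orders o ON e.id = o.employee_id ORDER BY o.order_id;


Joining employees.id = orders.employee_id:
  employee Carol (id=6) -> order Laptop
  employee Quinn (id=1) -> order Phone
  employee Mia (id=2) -> order Headphones
  employee Quinn (id=1) -> order Keyboard
  employee Eve (id=4) -> order Mouse
  employee Eve (id=4) -> order Tablet
  employee Quinn (id=1) -> order Headphones


7 rows:
Carol, Laptop, 8
Quinn, Phone, 10
Mia, Headphones, 5
Quinn, Keyboard, 10
Eve, Mouse, 1
Eve, Tablet, 9
Quinn, Headphones, 8


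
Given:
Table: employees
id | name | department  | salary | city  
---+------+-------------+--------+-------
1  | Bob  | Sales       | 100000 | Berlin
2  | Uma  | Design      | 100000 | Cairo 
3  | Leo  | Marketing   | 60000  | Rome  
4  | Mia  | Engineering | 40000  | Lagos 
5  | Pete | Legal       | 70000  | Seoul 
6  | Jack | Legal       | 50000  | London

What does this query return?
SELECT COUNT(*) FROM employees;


COUNT(*) counts all rows

6


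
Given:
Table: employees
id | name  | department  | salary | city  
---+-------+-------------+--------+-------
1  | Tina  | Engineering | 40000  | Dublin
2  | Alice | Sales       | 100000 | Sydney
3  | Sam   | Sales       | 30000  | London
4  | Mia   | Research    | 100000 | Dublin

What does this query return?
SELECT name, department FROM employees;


Projecting columns: name, department

4 rows:
Tina, Engineering
Alice, Sales
Sam, Sales
Mia, Research


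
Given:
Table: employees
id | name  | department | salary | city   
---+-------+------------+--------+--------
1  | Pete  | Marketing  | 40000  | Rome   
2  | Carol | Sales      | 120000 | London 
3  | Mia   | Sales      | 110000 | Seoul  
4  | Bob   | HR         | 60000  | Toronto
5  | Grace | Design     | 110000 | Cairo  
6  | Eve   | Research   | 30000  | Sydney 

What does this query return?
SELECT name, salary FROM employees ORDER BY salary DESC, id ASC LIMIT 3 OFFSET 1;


Sort by salary DESC (id ASC tiebreak), then skip 1 and take 3
Rows 2 through 4

3 rows:
Mia, 110000
Grace, 110000
Bob, 60000


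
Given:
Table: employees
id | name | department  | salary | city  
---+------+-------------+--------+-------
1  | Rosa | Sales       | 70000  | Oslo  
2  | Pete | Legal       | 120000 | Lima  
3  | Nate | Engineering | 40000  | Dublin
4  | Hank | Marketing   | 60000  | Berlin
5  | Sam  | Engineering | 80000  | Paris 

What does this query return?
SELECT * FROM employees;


SELECT * returns all 5 rows with all columns

5 rows:
1, Rosa, Sales, 70000, Oslo
2, Pete, Legal, 120000, Lima
3, Nate, Engineering, 40000, Dublin
4, Hank, Marketing, 60000, Berlin
5, Sam, Engineering, 80000, Paris


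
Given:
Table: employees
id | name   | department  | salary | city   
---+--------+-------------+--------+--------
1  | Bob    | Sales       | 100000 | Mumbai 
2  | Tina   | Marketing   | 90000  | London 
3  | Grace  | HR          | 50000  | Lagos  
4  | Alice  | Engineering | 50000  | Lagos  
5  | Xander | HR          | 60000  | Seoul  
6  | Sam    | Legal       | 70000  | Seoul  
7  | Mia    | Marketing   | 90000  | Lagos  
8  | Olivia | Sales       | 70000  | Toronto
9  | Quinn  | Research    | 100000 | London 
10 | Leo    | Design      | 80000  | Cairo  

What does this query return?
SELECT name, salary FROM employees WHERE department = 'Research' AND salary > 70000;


Filtering: department = 'Research' AND salary > 70000
Matching: 1 rows

1 rows:
Quinn, 100000


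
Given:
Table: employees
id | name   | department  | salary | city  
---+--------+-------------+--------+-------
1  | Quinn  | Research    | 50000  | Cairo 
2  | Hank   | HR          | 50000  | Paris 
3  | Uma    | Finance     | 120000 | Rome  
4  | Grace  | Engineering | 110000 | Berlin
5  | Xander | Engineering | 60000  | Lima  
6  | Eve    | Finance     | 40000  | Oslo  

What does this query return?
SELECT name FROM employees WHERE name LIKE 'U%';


LIKE 'U%' matches names starting with 'U'
Matching: 1

1 rows:
Uma


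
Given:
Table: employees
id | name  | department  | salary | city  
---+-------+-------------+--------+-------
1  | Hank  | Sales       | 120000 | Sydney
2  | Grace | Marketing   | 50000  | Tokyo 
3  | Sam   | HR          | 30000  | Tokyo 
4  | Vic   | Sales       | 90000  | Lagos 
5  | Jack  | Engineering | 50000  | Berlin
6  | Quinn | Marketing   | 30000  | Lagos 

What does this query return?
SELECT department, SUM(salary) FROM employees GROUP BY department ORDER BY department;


Summing salary within each department:
  Engineering: 50000 = 50000
  HR: 30000 = 30000
  Marketing: 50000 + 30000 = 80000
  Sales: 120000 + 90000 = 210000


4 groups:
Engineering, 50000
HR, 30000
Marketing, 80000
Sales, 210000


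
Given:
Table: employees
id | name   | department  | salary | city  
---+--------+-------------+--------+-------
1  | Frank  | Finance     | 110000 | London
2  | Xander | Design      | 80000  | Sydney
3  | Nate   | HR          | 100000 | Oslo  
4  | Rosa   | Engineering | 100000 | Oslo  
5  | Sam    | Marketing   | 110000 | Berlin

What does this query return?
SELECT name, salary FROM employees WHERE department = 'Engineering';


Filtering: department = 'Engineering'
Matching rows: 1

1 rows:
Rosa, 100000


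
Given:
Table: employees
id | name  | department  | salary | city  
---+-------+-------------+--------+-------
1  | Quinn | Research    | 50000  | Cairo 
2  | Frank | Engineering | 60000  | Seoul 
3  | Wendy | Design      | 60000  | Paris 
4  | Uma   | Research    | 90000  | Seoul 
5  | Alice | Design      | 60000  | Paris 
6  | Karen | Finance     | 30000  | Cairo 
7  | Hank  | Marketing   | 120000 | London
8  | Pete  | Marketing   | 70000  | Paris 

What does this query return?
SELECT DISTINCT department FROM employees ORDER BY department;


All 'department' values (row order): Research, Engineering, Design, Research, Design, Finance, Marketing, Marketing
Removing duplicates leaves 5 unique value(s).

5 values:
Design
Engineering
Finance
Marketing
Research


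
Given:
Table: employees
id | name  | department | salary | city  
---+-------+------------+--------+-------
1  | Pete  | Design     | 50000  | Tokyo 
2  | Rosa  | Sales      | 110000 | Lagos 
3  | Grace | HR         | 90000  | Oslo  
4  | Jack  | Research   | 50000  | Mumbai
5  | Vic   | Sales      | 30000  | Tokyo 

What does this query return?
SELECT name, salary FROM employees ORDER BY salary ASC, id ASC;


Sorting by salary ASC, then id ASC for ties

5 rows:
Vic, 30000
Pete, 50000
Jack, 50000
Grace, 90000
Rosa, 110000


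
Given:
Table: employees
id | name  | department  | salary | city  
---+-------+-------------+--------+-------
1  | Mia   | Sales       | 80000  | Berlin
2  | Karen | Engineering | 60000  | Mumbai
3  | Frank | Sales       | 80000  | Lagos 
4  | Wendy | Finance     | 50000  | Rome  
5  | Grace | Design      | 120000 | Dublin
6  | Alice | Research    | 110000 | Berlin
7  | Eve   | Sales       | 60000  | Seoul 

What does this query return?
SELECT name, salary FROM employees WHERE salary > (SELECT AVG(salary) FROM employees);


Subquery: AVG(salary) = 80000.0
Filtering: salary > 80000.0
  Grace (120000) -> MATCH
  Alice (110000) -> MATCH


2 rows:
Grace, 120000
Alice, 110000


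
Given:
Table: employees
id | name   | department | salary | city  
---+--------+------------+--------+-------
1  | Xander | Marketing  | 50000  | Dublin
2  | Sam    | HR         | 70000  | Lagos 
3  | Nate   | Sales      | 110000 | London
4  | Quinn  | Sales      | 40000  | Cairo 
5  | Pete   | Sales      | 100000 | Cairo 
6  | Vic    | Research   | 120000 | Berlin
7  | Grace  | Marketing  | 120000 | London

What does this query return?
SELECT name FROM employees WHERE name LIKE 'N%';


LIKE 'N%' matches names starting with 'N'
Matching: 1

1 rows:
Nate


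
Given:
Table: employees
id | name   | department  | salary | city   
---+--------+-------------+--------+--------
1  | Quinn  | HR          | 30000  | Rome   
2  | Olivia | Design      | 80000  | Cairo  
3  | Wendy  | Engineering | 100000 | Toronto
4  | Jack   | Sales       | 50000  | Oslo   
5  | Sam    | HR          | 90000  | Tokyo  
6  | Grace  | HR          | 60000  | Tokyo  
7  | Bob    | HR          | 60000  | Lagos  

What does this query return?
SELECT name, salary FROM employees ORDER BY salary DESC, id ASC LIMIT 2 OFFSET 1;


Sort by salary DESC (id ASC tiebreak), then skip 1 and take 2
Rows 2 through 3

2 rows:
Sam, 90000
Olivia, 80000


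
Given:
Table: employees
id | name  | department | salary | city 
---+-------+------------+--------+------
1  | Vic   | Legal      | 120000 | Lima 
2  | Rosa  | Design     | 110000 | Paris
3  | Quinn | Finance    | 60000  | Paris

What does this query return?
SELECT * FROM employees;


SELECT * returns all 3 rows with all columns

3 rows:
1, Vic, Legal, 120000, Lima
2, Rosa, Design, 110000, Paris
3, Quinn, Finance, 60000, Paris


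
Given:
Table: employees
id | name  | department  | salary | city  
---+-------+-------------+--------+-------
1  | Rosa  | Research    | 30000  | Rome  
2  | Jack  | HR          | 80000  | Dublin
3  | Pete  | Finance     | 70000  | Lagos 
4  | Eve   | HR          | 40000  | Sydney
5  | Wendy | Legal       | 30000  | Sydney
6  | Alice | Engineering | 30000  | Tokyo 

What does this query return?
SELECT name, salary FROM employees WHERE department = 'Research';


Filtering: department = 'Research'
Matching rows: 1

1 rows:
Rosa, 30000


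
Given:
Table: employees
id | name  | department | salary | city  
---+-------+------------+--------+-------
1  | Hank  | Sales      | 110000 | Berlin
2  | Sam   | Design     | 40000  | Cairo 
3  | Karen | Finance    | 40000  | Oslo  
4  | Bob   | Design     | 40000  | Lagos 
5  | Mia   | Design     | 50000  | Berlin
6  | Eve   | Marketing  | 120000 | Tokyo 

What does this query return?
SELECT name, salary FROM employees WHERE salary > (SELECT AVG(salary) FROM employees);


Subquery: AVG(salary) = 66666.67
Filtering: salary > 66666.67
  Hank (110000) -> MATCH
  Eve (120000) -> MATCH


2 rows:
Hank, 110000
Eve, 120000


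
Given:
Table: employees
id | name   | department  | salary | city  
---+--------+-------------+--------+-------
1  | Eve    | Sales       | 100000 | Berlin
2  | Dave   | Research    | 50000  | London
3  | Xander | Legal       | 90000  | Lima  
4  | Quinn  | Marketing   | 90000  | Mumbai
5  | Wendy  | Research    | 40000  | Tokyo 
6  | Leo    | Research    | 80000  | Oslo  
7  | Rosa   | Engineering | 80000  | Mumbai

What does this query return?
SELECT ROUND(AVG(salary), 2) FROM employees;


SUM(salary) = 530000
COUNT = 7
ROUND(AVG, 2) = ROUND(530000 / 7, 2) = 75714.29

75714.29


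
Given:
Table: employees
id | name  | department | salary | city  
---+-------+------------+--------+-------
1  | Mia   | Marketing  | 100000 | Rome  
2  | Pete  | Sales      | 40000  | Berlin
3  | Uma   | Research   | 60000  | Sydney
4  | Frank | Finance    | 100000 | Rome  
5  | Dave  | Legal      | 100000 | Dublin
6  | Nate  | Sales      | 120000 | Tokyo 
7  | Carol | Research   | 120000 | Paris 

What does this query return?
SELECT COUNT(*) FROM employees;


COUNT(*) counts all rows

7


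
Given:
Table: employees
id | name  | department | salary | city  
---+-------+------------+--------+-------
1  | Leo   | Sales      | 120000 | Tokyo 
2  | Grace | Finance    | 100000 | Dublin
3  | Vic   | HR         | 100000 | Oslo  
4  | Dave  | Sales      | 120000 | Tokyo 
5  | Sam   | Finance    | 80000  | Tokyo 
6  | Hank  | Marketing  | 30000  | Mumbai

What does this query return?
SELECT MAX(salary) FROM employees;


Salaries: 120000, 100000, 100000, 120000, 80000, 30000
MAX = 120000

120000


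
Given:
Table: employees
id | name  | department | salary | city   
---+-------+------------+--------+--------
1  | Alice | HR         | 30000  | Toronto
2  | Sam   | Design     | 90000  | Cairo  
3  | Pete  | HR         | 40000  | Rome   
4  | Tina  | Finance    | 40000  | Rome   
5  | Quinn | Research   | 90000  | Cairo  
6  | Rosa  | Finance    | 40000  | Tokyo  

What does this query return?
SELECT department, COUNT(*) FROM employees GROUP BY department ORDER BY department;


Assigning each row to its department group:
  Alice -> HR
  Sam -> Design
  Pete -> HR
  Tina -> Finance
  Quinn -> Research
  Rosa -> Finance


4 groups:
Design, 1
Finance, 2
HR, 2
Research, 1


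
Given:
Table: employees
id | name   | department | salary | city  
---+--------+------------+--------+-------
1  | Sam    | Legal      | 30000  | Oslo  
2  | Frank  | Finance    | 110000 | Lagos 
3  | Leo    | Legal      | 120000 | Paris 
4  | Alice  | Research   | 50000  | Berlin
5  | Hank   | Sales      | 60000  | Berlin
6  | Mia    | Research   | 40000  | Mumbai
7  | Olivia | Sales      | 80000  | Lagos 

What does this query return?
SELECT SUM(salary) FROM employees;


SUM(salary) = 30000 + 110000 + 120000 + 50000 + 60000 + 40000 + 80000 = 490000

490000


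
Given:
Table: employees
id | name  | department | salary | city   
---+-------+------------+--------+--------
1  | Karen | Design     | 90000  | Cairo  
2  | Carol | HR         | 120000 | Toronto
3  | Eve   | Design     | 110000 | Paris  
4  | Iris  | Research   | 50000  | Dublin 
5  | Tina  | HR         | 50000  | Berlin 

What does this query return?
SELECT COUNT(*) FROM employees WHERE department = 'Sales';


Counting rows where department = 'Sales'


0


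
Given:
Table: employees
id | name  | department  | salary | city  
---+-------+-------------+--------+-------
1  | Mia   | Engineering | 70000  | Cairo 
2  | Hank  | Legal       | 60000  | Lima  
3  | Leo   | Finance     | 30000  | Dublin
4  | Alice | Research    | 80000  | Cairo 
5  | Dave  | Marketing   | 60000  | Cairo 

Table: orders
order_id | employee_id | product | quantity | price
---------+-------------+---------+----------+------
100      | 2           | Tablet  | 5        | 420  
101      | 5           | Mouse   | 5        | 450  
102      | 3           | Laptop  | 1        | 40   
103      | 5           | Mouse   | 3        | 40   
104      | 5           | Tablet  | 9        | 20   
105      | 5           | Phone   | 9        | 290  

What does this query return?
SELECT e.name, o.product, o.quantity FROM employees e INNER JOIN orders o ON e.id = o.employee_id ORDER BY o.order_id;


Joining employees.id = orders.employee_id:
  employee Hank (id=2) -> order Tablet
  employee Dave (id=5) -> order Mouse
  employee Leo (id=3) -> order Laptop
  employee Dave (id=5) -> order Mouse
  employee Dave (id=5) -> order Tablet
  employee Dave (id=5) -> order Phone


6 rows:
Hank, Tablet, 5
Dave, Mouse, 5
Leo, Laptop, 1
Dave, Mouse, 3
Dave, Tablet, 9
Dave, Phone, 9


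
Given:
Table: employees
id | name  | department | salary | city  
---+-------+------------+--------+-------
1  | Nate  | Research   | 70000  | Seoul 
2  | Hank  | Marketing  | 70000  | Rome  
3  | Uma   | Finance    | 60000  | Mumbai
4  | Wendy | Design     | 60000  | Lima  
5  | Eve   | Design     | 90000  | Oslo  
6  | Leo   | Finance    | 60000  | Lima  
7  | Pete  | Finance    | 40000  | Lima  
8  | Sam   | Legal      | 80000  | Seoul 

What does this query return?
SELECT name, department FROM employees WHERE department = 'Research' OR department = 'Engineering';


Filtering: department = 'Research' OR 'Engineering'
Matching: 1 rows

1 rows:
Nate, Research


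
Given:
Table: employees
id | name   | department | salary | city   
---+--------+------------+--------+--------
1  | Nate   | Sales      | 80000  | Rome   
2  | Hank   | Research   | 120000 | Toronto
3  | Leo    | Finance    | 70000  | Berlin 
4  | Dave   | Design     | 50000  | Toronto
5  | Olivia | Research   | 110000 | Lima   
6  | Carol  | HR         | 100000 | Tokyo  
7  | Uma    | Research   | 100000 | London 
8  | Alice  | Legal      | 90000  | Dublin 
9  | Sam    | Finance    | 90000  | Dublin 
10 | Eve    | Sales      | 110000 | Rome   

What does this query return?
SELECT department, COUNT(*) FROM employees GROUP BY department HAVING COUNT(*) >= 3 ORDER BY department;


Groups with count >= 3:
  Research: 3 -> PASS
  Design: 1 -> filtered out
  Finance: 2 -> filtered out
  HR: 1 -> filtered out
  Legal: 1 -> filtered out
  Sales: 2 -> filtered out


1 groups:
Research, 3


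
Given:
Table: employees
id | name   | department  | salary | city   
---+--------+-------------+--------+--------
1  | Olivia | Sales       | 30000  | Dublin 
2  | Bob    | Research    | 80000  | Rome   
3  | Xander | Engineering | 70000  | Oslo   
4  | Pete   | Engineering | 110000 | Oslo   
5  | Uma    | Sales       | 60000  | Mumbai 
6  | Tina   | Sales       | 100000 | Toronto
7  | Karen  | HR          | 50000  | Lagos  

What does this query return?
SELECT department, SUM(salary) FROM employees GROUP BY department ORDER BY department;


Summing salary within each department:
  Engineering: 70000 + 110000 = 180000
  HR: 50000 = 50000
  Research: 80000 = 80000
  Sales: 30000 + 60000 + 100000 = 190000


4 groups:
Engineering, 180000
HR, 50000
Research, 80000
Sales, 190000


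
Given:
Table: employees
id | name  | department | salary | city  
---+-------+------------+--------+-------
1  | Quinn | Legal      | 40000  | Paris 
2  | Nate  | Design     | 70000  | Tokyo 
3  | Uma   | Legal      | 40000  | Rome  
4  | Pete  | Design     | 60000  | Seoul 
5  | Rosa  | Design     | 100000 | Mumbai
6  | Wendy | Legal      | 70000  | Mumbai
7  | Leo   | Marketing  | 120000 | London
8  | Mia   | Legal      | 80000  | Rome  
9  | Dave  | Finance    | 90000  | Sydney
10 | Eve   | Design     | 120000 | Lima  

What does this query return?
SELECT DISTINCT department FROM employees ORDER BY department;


All 'department' values (row order): Legal, Design, Legal, Design, Design, Legal, Marketing, Legal, Finance, Design
Removing duplicates leaves 4 unique value(s).

4 values:
Design
Finance
Legal
Marketing


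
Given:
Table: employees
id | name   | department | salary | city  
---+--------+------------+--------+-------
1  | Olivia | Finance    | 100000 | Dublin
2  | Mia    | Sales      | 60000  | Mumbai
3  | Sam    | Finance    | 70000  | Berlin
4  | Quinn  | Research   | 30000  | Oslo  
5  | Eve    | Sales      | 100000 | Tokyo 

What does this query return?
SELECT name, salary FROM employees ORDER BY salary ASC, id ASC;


Sorting by salary ASC, then id ASC for ties

5 rows:
Quinn, 30000
Mia, 60000
Sam, 70000
Olivia, 100000
Eve, 100000


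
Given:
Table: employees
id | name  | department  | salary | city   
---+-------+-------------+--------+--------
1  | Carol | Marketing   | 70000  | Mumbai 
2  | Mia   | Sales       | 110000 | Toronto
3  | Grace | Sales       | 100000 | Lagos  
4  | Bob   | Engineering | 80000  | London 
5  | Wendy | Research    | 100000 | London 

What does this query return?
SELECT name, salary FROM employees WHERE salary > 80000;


Filtering: salary > 80000
Matching: 3 rows

3 rows:
Mia, 110000
Grace, 100000
Wendy, 100000


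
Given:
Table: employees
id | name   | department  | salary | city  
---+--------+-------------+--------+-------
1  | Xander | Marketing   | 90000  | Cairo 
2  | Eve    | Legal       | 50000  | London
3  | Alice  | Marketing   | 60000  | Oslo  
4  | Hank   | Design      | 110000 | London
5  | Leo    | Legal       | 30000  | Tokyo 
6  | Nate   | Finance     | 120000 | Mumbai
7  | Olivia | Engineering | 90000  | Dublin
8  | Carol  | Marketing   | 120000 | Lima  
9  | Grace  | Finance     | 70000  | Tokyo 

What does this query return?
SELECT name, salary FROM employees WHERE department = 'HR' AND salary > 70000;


Filtering: department = 'HR' AND salary > 70000
Matching: 0 rows

Empty result set (0 rows)


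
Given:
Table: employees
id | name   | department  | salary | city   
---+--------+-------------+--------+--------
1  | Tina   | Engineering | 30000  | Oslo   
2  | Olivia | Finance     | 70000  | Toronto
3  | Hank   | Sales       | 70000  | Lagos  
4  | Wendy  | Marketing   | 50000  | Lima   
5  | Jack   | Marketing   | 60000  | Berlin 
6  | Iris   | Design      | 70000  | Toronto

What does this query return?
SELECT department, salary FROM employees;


Projecting columns: department, salary

6 rows:
Engineering, 30000
Finance, 70000
Sales, 70000
Marketing, 50000
Marketing, 60000
Design, 70000


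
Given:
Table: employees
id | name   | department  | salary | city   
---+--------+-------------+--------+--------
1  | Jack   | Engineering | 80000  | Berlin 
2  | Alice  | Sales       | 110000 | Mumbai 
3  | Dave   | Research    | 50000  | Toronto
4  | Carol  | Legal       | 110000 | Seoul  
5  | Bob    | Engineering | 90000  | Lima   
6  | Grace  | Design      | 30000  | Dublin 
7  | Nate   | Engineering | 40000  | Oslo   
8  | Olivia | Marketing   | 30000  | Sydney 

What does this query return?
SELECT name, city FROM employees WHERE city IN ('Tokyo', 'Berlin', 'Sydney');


Filtering: city IN ('Tokyo', 'Berlin', 'Sydney')
Matching: 2 rows

2 rows:
Jack, Berlin
Olivia, Sydney


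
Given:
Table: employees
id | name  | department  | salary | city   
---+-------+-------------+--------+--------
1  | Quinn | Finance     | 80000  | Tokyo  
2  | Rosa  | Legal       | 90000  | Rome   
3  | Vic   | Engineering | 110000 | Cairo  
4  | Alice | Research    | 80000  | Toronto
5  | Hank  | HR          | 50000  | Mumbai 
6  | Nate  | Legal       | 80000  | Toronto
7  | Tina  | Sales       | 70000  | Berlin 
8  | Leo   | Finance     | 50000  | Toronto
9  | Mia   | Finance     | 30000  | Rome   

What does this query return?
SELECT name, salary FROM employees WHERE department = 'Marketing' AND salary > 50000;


Filtering: department = 'Marketing' AND salary > 50000
Matching: 0 rows

Empty result set (0 rows)


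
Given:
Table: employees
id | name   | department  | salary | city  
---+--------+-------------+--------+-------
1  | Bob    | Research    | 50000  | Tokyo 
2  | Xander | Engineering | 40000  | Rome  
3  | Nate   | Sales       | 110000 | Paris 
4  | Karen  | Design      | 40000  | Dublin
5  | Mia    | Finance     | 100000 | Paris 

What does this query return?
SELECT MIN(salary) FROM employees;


Salaries: 50000, 40000, 110000, 40000, 100000
MIN = 40000

40000


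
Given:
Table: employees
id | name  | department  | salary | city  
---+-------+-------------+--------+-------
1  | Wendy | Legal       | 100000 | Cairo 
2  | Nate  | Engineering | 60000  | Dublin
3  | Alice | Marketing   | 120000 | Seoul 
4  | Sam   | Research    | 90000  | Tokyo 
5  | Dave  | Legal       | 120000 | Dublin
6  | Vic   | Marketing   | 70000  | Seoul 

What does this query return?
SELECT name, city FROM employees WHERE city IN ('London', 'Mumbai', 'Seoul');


Filtering: city IN ('London', 'Mumbai', 'Seoul')
Matching: 2 rows

2 rows:
Alice, Seoul
Vic, Seoul


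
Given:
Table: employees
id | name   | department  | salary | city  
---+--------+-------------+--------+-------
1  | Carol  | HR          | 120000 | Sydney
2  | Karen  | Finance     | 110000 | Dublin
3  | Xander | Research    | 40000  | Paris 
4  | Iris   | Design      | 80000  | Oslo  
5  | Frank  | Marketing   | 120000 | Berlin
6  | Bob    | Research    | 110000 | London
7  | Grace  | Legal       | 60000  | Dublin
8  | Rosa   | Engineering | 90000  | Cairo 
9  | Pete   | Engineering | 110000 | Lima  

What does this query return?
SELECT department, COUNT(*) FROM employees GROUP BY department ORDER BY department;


Assigning each row to its department group:
  Carol -> HR
  Karen -> Finance
  Xander -> Research
  Iris -> Design
  Frank -> Marketing
  Bob -> Research
  Grace -> Legal
  Rosa -> Engineering
  Pete -> Engineering


7 groups:
Design, 1
Engineering, 2
Finance, 1
HR, 1
Legal, 1
Marketing, 1
Research, 2


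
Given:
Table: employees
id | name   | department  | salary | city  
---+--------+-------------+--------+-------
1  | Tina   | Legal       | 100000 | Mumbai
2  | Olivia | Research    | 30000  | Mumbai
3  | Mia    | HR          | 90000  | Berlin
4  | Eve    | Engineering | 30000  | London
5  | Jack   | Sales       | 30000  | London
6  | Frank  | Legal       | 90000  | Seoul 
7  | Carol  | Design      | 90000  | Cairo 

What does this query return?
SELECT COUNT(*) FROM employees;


COUNT(*) counts all rows

7


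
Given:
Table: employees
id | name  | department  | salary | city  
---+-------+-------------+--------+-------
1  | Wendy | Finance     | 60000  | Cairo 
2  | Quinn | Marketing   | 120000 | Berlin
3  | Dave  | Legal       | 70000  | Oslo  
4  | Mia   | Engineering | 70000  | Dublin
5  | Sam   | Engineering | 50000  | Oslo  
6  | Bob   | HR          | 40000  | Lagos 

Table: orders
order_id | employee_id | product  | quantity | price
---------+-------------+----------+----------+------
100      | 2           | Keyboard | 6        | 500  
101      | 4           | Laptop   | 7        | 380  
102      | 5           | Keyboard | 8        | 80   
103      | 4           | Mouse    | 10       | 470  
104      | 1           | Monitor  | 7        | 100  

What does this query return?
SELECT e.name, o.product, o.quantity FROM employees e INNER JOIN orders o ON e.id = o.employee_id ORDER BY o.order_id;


Joining employees.id = orders.employee_id:
  employee Quinn (id=2) -> order Keyboard
  employee Mia (id=4) -> order Laptop
  employee Sam (id=5) -> order Keyboard
  employee Mia (id=4) -> order Mouse
  employee Wendy (id=1) -> order Monitor


5 rows:
Quinn, Keyboard, 6
Mia, Laptop, 7
Sam, Keyboard, 8
Mia, Mouse, 10
Wendy, Monitor, 7


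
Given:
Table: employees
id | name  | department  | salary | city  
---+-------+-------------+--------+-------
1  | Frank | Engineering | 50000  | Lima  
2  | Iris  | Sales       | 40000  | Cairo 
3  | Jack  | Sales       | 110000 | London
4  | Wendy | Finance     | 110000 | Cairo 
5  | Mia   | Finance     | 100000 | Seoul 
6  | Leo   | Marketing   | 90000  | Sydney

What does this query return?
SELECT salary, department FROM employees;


Projecting columns: salary, department

6 rows:
50000, Engineering
40000, Sales
110000, Sales
110000, Finance
100000, Finance
90000, Marketing
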